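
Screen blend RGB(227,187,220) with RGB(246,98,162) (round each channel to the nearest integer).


Screen: C = 255 - (255-A)×(255-B)/255, rounded to nearest integer
R: 255 - (255-227)×(255-246)/255 = 255 - 252/255 ≈ 255 - 0.988 = 254.012 → 254
G: 255 - (255-187)×(255-98)/255 = 255 - 10676/255 ≈ 255 - 41.867 = 213.133 → 213
B: 255 - (255-220)×(255-162)/255 = 255 - 3255/255 ≈ 255 - 12.765 = 242.235 → 242
= RGB(254, 213, 242)


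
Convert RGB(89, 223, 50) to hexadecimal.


R = 89 → 59 (hex)
G = 223 → DF (hex)
B = 50 → 32 (hex)
Hex = #59DF32


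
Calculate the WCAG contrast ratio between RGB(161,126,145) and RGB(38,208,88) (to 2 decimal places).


Linearize each sRGB channel c=v/255: c/12.92 if c ≤ 0.04045 else ((c+0.055)/1.055)^2.4
L = 0.2126×R_lin + 0.7152×G_lin + 0.0722×B_lin
Color 1 (161,126,145):
  R=161: 161/255≈0.6314 > 0.04045 → ((0.6314+0.055)/1.055)^2.4 ≈ 0.35640
  G=126: 126/255≈0.4941 > 0.04045 → ((0.4941+0.055)/1.055)^2.4 ≈ 0.20864
  B=145: 145/255≈0.5686 > 0.04045 → ((0.5686+0.055)/1.055)^2.4 ≈ 0.28315
  L1 = 0.2126×0.35640 + 0.7152×0.20864 + 0.0722×0.28315 ≈ 0.24543
Color 2 (38,208,88):
  R=38: 38/255≈0.1490 > 0.04045 → ((0.1490+0.055)/1.055)^2.4 ≈ 0.01938
  G=208: 208/255≈0.8157 > 0.04045 → ((0.8157+0.055)/1.055)^2.4 ≈ 0.63076
  B=88: 88/255≈0.3451 > 0.04045 → ((0.3451+0.055)/1.055)^2.4 ≈ 0.09759
  L2 = 0.2126×0.01938 + 0.7152×0.63076 + 0.0722×0.09759 ≈ 0.46228
Lighter = 0.46228, Darker = 0.24543
Ratio = (L_lighter + 0.05) / (L_darker + 0.05)
Ratio = (0.46228 + 0.05) / (0.24543 + 0.05) = 0.51228 / 0.29543 ≈ 1.7340
Ratio ≈ 1.73:1


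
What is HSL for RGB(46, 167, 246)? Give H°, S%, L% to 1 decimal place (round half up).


Normalize: R'=46/255≈0.1804, G'=167/255≈0.6549, B'=246/255≈0.9647
Max=246/255, Min=46/255, Δ=Max-Min=200/255
L = (Max+Min)/2 = (246+46)/510 = 292/510 = 0.57254… → L = 57.3%
L > 0.5 → S = Δ/(2-Max-Min) = 200/(510-246-46) = 200/218 = 0.91743… → S = 91.7%
(the 1/255 factors cancel in S and H, so raw channel differences can be used)
Max is B' → H = 60 × ((R-G)/Δ + 4) = 60 × ((46-167)/200 + 4)
  -121/200 + 4 = -0.605 + 4 = 3.395
  H = 60 × 3.395 = 203.7° → H = 203.7°
= HSL(203.7°, 91.7%, 57.3%)


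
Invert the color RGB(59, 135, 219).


Invert: (255-R, 255-G, 255-B)
R: 255-59 = 196
G: 255-135 = 120
B: 255-219 = 36
= RGB(196, 120, 36)


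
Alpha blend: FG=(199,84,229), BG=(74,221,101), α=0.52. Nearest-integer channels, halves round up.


C = α×F + (1-α)×B, with 1-α = 0.48
R: 0.52×199 + 0.48×74 = 103.48 + 35.52 = 139.00 → 139
G: 0.52×84 + 0.48×221 = 43.68 + 106.08 = 149.76 → 150
B: 0.52×229 + 0.48×101 = 119.08 + 48.48 = 167.56 → 168
= RGB(139, 150, 168)


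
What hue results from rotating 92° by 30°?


New hue = (H + rotation) mod 360
New hue = (92 + 30) mod 360
= 122 mod 360
= 122°


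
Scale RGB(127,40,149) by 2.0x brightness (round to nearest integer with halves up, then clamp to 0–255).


Multiply each channel by 2.0, round half up, clamp to [0, 255]
R: 127×2.0 = 254
G: 40×2.0 = 80
B: 149×2.0 = 298 → clamp → 255
= RGB(254, 80, 255)


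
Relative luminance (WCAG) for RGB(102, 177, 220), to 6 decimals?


Linearize each channel (sRGB transfer function): c = v/255; c_lin = c/12.92 if c ≤ 0.04045, else ((c+0.055)/1.055)^2.4
  R: 102/255 ≈ 0.400000 > 0.04045 → ((0.400000+0.055)/1.055)^2.4 ≈ 0.132868
  G: 177/255 ≈ 0.694118 > 0.04045 → ((0.694118+0.055)/1.055)^2.4 ≈ 0.439657
  B: 220/255 ≈ 0.862745 > 0.04045 → ((0.862745+0.055)/1.055)^2.4 ≈ 0.715694
R_lin = 0.132868, G_lin = 0.439657, B_lin = 0.715694
L = 0.2126×R + 0.7152×G + 0.0722×B
L = 0.2126×0.132868 + 0.7152×0.439657 + 0.0722×0.715694
L ≈ 0.394364


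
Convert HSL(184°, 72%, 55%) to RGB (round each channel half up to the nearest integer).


H=184°, S=0.72, L=0.55
C = (1-|2L-1|)×S = (1-|0.10|)×0.72 = 0.648
H' = H/60 = 184/60 ≈ 3.0667; X = C×(1-|H' mod 2 - 1|) = 0.6048
m = L - C/2 = 0.55 - 0.324 = 0.226
Sector ⌊H'⌋ = 3 → (R',G',B') = (0.0, 0.6048, 0.648)
RGB = ((R'+m)×255, (G'+m)×255, (B'+m)×255) = (57.63, 211.854, 222.87)
Round half up → RGB(58, 212, 223)


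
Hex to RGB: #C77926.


C7 → 199 (R)
79 → 121 (G)
26 → 38 (B)
= RGB(199, 121, 38)


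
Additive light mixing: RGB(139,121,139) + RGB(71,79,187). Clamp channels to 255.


Additive: each channel = min(255, C₁+C₂)
R: 139+71 = 210 → 210
G: 121+79 = 200 → 200
B: 139+187 = 326 → 255
= RGB(210, 200, 255)


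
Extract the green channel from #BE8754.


Color: #BE8754
R = BE = 190
G = 87 = 135
B = 54 = 84
Green = 135


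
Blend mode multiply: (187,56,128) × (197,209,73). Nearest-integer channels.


Multiply: C = A×B/255, rounded to nearest integer
R: 187×197/255 = 36839/255 ≈ 144.467 → 144
G: 56×209/255 = 11704/255 ≈ 45.898 → 46
B: 128×73/255 = 9344/255 ≈ 36.643 → 37
= RGB(144, 46, 37)


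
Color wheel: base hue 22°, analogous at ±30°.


Base hue: 22°
Left analog: (22 - 30) mod 360 = 352°
Right analog: (22 + 30) mod 360 = 52°
Analogous hues = 352° and 52°


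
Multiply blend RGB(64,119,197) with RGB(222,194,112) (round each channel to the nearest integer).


Multiply: C = A×B/255, rounded to nearest integer
R: 64×222/255 = 14208/255 ≈ 55.718 → 56
G: 119×194/255 = 23086/255 ≈ 90.533 → 91
B: 197×112/255 = 22064/255 ≈ 86.525 → 87
= RGB(56, 91, 87)


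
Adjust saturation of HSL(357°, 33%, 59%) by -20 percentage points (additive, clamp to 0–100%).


Original S = 33%
Adjustment = -20 percentage points
New S = 33 + (-20) = 13
Clamp to [0, 100] → 13
= HSL(357°, 13%, 59%)


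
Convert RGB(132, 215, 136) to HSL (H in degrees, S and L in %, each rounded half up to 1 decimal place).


Normalize: R'=132/255≈0.5176, G'=215/255≈0.8431, B'=136/255≈0.5333
Max=215/255, Min=132/255, Δ=Max-Min=83/255
L = (Max+Min)/2 = (215+132)/510 = 347/510 = 0.68039… → L = 68.0%
L > 0.5 → S = Δ/(2-Max-Min) = 83/(510-215-132) = 83/163 = 0.50920… → S = 50.9%
(the 1/255 factors cancel in S and H, so raw channel differences can be used)
Max is G' → H = 60 × ((B-R)/Δ + 2) = 60 × ((136-132)/83 + 2)
  4/83 + 2 = 0.0481… + 2 = 2.0481…
  H = 60 × 2.0481… = 122.891…° → H = 122.9°
= HSL(122.9°, 50.9%, 68.0%)


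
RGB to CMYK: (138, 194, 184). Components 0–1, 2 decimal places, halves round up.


R'=138/255≈0.5412, G'=194/255≈0.7608, B'=184/255≈0.7216
K = 1 - max(R',G',B') = 1 - 194/255 = 61/255 = 0.23921… → 0.24
(1-R'-K)/(1-K) simplifies to (max-R)/max with max = 194:
C = (194-138)/194 = 56/194 = 0.28865… → 0.29
M = (194-194)/194 = 0/194 = 0 → 0.00
Y = (194-184)/194 = 10/194 = 0.05154… → 0.05
= CMYK(0.29, 0.00, 0.05, 0.24)


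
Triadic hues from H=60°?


Triadic: equally spaced at 120° intervals
H1 = 60°
H2 = (60 + 120) mod 360 = 180°
H3 = (60 + 240) mod 360 = 300°
Triadic = 60°, 180°, 300°


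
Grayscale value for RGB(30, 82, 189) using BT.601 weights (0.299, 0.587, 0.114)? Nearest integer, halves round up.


Gray = 0.299×R + 0.587×G + 0.114×B
Gray = 0.299×30 + 0.587×82 + 0.114×189
Gray = 8.970 + 48.134 + 21.546
Gray = 78.650 → round half up → 79
Gray = 79


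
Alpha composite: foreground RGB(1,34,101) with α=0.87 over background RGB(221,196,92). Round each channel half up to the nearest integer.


C = α×F + (1-α)×B, with 1-α = 0.13
R: 0.87×1 + 0.13×221 = 0.87 + 28.73 = 29.60 → 30
G: 0.87×34 + 0.13×196 = 29.58 + 25.48 = 55.06 → 55
B: 0.87×101 + 0.13×92 = 87.87 + 11.96 = 99.83 → 100
= RGB(30, 55, 100)


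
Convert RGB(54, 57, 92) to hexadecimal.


R = 54 → 36 (hex)
G = 57 → 39 (hex)
B = 92 → 5C (hex)
Hex = #36395C


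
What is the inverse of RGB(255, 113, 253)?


Invert: (255-R, 255-G, 255-B)
R: 255-255 = 0
G: 255-113 = 142
B: 255-253 = 2
= RGB(0, 142, 2)


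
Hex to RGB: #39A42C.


39 → 57 (R)
A4 → 164 (G)
2C → 44 (B)
= RGB(57, 164, 44)


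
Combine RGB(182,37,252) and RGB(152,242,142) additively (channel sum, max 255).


Additive: each channel = min(255, C₁+C₂)
R: 182+152 = 334 → 255
G: 37+242 = 279 → 255
B: 252+142 = 394 → 255
= RGB(255, 255, 255)


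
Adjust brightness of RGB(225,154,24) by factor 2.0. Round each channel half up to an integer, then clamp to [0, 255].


Multiply each channel by 2.0, round half up, clamp to [0, 255]
R: 225×2.0 = 450 → clamp → 255
G: 154×2.0 = 308 → clamp → 255
B: 24×2.0 = 48
= RGB(255, 255, 48)


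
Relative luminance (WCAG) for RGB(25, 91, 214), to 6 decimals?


Linearize each channel (sRGB transfer function): c = v/255; c_lin = c/12.92 if c ≤ 0.04045, else ((c+0.055)/1.055)^2.4
  R: 25/255 ≈ 0.098039 > 0.04045 → ((0.098039+0.055)/1.055)^2.4 ≈ 0.009721
  G: 91/255 ≈ 0.356863 > 0.04045 → ((0.356863+0.055)/1.055)^2.4 ≈ 0.104616
  B: 214/255 ≈ 0.839216 > 0.04045 → ((0.839216+0.055)/1.055)^2.4 ≈ 0.672443
R_lin = 0.009721, G_lin = 0.104616, B_lin = 0.672443
L = 0.2126×R + 0.7152×G + 0.0722×B
L = 0.2126×0.009721 + 0.7152×0.104616 + 0.0722×0.672443
L ≈ 0.125439


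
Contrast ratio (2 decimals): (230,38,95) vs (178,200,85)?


Linearize each sRGB channel c=v/255: c/12.92 if c ≤ 0.04045 else ((c+0.055)/1.055)^2.4
L = 0.2126×R_lin + 0.7152×G_lin + 0.0722×B_lin
Color 1 (230,38,95):
  R=230: 230/255≈0.9020 > 0.04045 → ((0.9020+0.055)/1.055)^2.4 ≈ 0.79130
  G=38: 38/255≈0.1490 > 0.04045 → ((0.1490+0.055)/1.055)^2.4 ≈ 0.01938
  B=95: 95/255≈0.3725 > 0.04045 → ((0.3725+0.055)/1.055)^2.4 ≈ 0.11444
  L1 = 0.2126×0.79130 + 0.7152×0.01938 + 0.0722×0.11444 ≈ 0.19035
Color 2 (178,200,85):
  R=178: 178/255≈0.6980 > 0.04045 → ((0.6980+0.055)/1.055)^2.4 ≈ 0.44520
  G=200: 200/255≈0.7843 > 0.04045 → ((0.7843+0.055)/1.055)^2.4 ≈ 0.57758
  B=85: 85/255≈0.3333 > 0.04045 → ((0.3333+0.055)/1.055)^2.4 ≈ 0.09084
  L2 = 0.2126×0.44520 + 0.7152×0.57758 + 0.0722×0.09084 ≈ 0.51429
Lighter = 0.51429, Darker = 0.19035
Ratio = (L_lighter + 0.05) / (L_darker + 0.05)
Ratio = (0.51429 + 0.05) / (0.19035 + 0.05) = 0.56429 / 0.24035 ≈ 2.3478
Ratio ≈ 2.35:1


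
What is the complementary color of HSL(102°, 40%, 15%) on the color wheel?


Complement = opposite side of color wheel = hue + 180°
H' = (102 + 180) mod 360 = 282°
S and L unchanged.
= HSL(282°, 40%, 15%)


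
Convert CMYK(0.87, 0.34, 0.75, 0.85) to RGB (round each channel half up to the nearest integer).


R = 255 × (1-C) × (1-K) = 255 × 0.13 × 0.15 = 4.9725 → 5
G = 255 × (1-M) × (1-K) = 255 × 0.66 × 0.15 = 25.245 → 25
B = 255 × (1-Y) × (1-K) = 255 × 0.25 × 0.15 = 9.5625 → 10
= RGB(5, 25, 10)


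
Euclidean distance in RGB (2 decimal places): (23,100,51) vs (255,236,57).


d = √[(R₁-R₂)² + (G₁-G₂)² + (B₁-B₂)²]
d = √[(23-255)² + (100-236)² + (51-57)²]
d = √[53824 + 18496 + 36]
d = √72356
d ≈ 268.99


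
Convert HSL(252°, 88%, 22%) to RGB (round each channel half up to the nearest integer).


H=252°, S=0.88, L=0.22
C = (1-|2L-1|)×S = (1-|-0.56|)×0.88 = 0.3872
H' = H/60 = 252/60 ≈ 4.2000; X = C×(1-|H' mod 2 - 1|) = 0.07744
m = L - C/2 = 0.22 - 0.1936 = 0.0264
Sector ⌊H'⌋ = 4 → (R',G',B') = (0.07744, 0.0, 0.3872)
RGB = ((R'+m)×255, (G'+m)×255, (B'+m)×255) = (26.4792, 6.732, 105.468)
Round half up → RGB(26, 7, 105)


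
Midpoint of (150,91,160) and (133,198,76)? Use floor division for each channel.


Midpoint: each channel = ⌊(C₁+C₂)/2⌋
R: ⌊(150+133)/2⌋ = 141
G: ⌊(91+198)/2⌋ = 144
B: ⌊(160+76)/2⌋ = 118
= RGB(141, 144, 118)


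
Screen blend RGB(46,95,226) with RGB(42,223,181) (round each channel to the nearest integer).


Screen: C = 255 - (255-A)×(255-B)/255, rounded to nearest integer
R: 255 - (255-46)×(255-42)/255 = 255 - 44517/255 ≈ 255 - 174.576 = 80.424 → 80
G: 255 - (255-95)×(255-223)/255 = 255 - 5120/255 ≈ 255 - 20.078 = 234.922 → 235
B: 255 - (255-226)×(255-181)/255 = 255 - 2146/255 ≈ 255 - 8.416 = 246.584 → 247
= RGB(80, 235, 247)


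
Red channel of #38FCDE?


Color: #38FCDE
R = 38 = 56
G = FC = 252
B = DE = 222
Red = 56


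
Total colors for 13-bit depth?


Colors = 2^bits = 2^13
= 8,192 colors


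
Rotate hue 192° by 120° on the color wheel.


New hue = (H + rotation) mod 360
New hue = (192 + 120) mod 360
= 312 mod 360
= 312°


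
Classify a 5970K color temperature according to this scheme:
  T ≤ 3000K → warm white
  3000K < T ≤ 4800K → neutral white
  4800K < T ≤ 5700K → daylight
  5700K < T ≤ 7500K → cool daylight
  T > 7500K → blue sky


Temperature: 5970K
5700K < 5970K ≤ 7500K → cool daylight
Classification: cool daylight


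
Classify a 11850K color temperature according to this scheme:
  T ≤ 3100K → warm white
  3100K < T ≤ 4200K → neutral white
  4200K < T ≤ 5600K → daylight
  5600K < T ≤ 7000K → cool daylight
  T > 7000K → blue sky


Temperature: 11850K
11850K > 7000K → blue sky
Classification: blue sky


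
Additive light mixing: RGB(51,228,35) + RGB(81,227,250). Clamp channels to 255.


Additive: each channel = min(255, C₁+C₂)
R: 51+81 = 132 → 132
G: 228+227 = 455 → 255
B: 35+250 = 285 → 255
= RGB(132, 255, 255)


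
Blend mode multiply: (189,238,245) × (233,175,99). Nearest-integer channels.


Multiply: C = A×B/255, rounded to nearest integer
R: 189×233/255 = 44037/255 ≈ 172.694 → 173
G: 238×175/255 = 41650/255 ≈ 163.333 → 163
B: 245×99/255 = 24255/255 ≈ 95.118 → 95
= RGB(173, 163, 95)


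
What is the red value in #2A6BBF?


Color: #2A6BBF
R = 2A = 42
G = 6B = 107
B = BF = 191
Red = 42


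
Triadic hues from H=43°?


Triadic: equally spaced at 120° intervals
H1 = 43°
H2 = (43 + 120) mod 360 = 163°
H3 = (43 + 240) mod 360 = 283°
Triadic = 43°, 163°, 283°


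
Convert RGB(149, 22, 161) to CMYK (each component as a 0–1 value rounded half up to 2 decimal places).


R'=149/255≈0.5843, G'=22/255≈0.0863, B'=161/255≈0.6314
K = 1 - max(R',G',B') = 1 - 161/255 = 94/255 = 0.36862… → 0.37
(1-R'-K)/(1-K) simplifies to (max-R)/max with max = 161:
C = (161-149)/161 = 12/161 = 0.07453… → 0.07
M = (161-22)/161 = 139/161 = 0.86335… → 0.86
Y = (161-161)/161 = 0/161 = 0 → 0.00
= CMYK(0.07, 0.86, 0.00, 0.37)


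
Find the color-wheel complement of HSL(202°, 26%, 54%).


Complement = opposite side of color wheel = hue + 180°
H' = (202 + 180) mod 360 = 22°
S and L unchanged.
= HSL(22°, 26%, 54%)


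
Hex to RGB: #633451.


63 → 99 (R)
34 → 52 (G)
51 → 81 (B)
= RGB(99, 52, 81)


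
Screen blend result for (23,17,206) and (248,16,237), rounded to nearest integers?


Screen: C = 255 - (255-A)×(255-B)/255, rounded to nearest integer
R: 255 - (255-23)×(255-248)/255 = 255 - 1624/255 ≈ 255 - 6.369 = 248.631 → 249
G: 255 - (255-17)×(255-16)/255 = 255 - 56882/255 ≈ 255 - 223.067 = 31.933 → 32
B: 255 - (255-206)×(255-237)/255 = 255 - 882/255 ≈ 255 - 3.459 = 251.541 → 252
= RGB(249, 32, 252)


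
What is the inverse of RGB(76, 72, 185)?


Invert: (255-R, 255-G, 255-B)
R: 255-76 = 179
G: 255-72 = 183
B: 255-185 = 70
= RGB(179, 183, 70)


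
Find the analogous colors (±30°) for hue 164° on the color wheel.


Base hue: 164°
Left analog: (164 - 30) mod 360 = 134°
Right analog: (164 + 30) mod 360 = 194°
Analogous hues = 134° and 194°


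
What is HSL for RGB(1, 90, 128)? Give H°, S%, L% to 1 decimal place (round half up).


Normalize: R'=1/255≈0.0039, G'=90/255≈0.3529, B'=128/255≈0.5020
Max=128/255, Min=1/255, Δ=Max-Min=127/255
L = (Max+Min)/2 = (128+1)/510 = 129/510 = 0.25294… → L = 25.3%
L ≤ 0.5 → S = Δ/(Max+Min) = 127/(128+1) = 127/129 = 0.98449… → S = 98.4%
(the 1/255 factors cancel in S and H, so raw channel differences can be used)
Max is B' → H = 60 × ((R-G)/Δ + 4) = 60 × ((1-90)/127 + 4)
  -89/127 + 4 = -0.7007… + 4 = 3.2992…
  H = 60 × 3.2992… = 197.952…° → H = 198.0°
= HSL(198.0°, 98.4%, 25.3%)


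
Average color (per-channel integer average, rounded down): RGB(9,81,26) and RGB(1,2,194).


Midpoint: each channel = ⌊(C₁+C₂)/2⌋
R: ⌊(9+1)/2⌋ = 5
G: ⌊(81+2)/2⌋ = 41
B: ⌊(26+194)/2⌋ = 110
= RGB(5, 41, 110)


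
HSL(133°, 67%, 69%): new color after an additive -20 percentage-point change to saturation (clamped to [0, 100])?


Original S = 67%
Adjustment = -20 percentage points
New S = 67 + (-20) = 47
Clamp to [0, 100] → 47
= HSL(133°, 47%, 69%)


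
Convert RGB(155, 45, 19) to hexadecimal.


R = 155 → 9B (hex)
G = 45 → 2D (hex)
B = 19 → 13 (hex)
Hex = #9B2D13


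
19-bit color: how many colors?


Colors = 2^bits = 2^19
= 524,288 colors


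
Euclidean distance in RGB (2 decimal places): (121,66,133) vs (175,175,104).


d = √[(R₁-R₂)² + (G₁-G₂)² + (B₁-B₂)²]
d = √[(121-175)² + (66-175)² + (133-104)²]
d = √[2916 + 11881 + 841]
d = √15638
d ≈ 125.05


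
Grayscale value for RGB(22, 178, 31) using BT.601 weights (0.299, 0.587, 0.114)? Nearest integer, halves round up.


Gray = 0.299×R + 0.587×G + 0.114×B
Gray = 0.299×22 + 0.587×178 + 0.114×31
Gray = 6.578 + 104.486 + 3.534
Gray = 114.598 → round half up → 115
Gray = 115


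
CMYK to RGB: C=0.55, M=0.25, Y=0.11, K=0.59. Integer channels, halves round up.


R = 255 × (1-C) × (1-K) = 255 × 0.45 × 0.41 = 47.0475 → 47
G = 255 × (1-M) × (1-K) = 255 × 0.75 × 0.41 = 78.4125 → 78
B = 255 × (1-Y) × (1-K) = 255 × 0.89 × 0.41 = 93.0495 → 93
= RGB(47, 78, 93)


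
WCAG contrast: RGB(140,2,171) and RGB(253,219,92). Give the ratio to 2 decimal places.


Linearize each sRGB channel c=v/255: c/12.92 if c ≤ 0.04045 else ((c+0.055)/1.055)^2.4
L = 0.2126×R_lin + 0.7152×G_lin + 0.0722×B_lin
Color 1 (140,2,171):
  R=140: 140/255≈0.5490 > 0.04045 → ((0.5490+0.055)/1.055)^2.4 ≈ 0.26225
  G=2: 2/255≈0.0078 ≤ 0.04045 → 0.0078/12.92 ≈ 0.00061
  B=171: 171/255≈0.6706 > 0.04045 → ((0.6706+0.055)/1.055)^2.4 ≈ 0.40724
  L1 = 0.2126×0.26225 + 0.7152×0.00061 + 0.0722×0.40724 ≈ 0.08559
Color 2 (253,219,92):
  R=253: 253/255≈0.9922 > 0.04045 → ((0.9922+0.055)/1.055)^2.4 ≈ 0.98225
  G=219: 219/255≈0.8588 > 0.04045 → ((0.8588+0.055)/1.055)^2.4 ≈ 0.70838
  B=92: 92/255≈0.3608 > 0.04045 → ((0.3608+0.055)/1.055)^2.4 ≈ 0.10702
  L2 = 0.2126×0.98225 + 0.7152×0.70838 + 0.0722×0.10702 ≈ 0.72318
Lighter = 0.72318, Darker = 0.08559
Ratio = (L_lighter + 0.05) / (L_darker + 0.05)
Ratio = (0.72318 + 0.05) / (0.08559 + 0.05) = 0.77318 / 0.13559 ≈ 5.7023
Ratio ≈ 5.70:1


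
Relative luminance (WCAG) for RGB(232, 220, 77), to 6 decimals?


Linearize each channel (sRGB transfer function): c = v/255; c_lin = c/12.92 if c ≤ 0.04045, else ((c+0.055)/1.055)^2.4
  R: 232/255 ≈ 0.909804 > 0.04045 → ((0.909804+0.055)/1.055)^2.4 ≈ 0.806952
  G: 220/255 ≈ 0.862745 > 0.04045 → ((0.862745+0.055)/1.055)^2.4 ≈ 0.715694
  B: 77/255 ≈ 0.301961 > 0.04045 → ((0.301961+0.055)/1.055)^2.4 ≈ 0.074214
R_lin = 0.806952, G_lin = 0.715694, B_lin = 0.074214
L = 0.2126×R + 0.7152×G + 0.0722×B
L = 0.2126×0.806952 + 0.7152×0.715694 + 0.0722×0.074214
L ≈ 0.688780


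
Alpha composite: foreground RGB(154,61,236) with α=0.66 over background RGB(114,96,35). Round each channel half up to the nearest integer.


C = α×F + (1-α)×B, with 1-α = 0.34
R: 0.66×154 + 0.34×114 = 101.64 + 38.76 = 140.40 → 140
G: 0.66×61 + 0.34×96 = 40.26 + 32.64 = 72.90 → 73
B: 0.66×236 + 0.34×35 = 155.76 + 11.90 = 167.66 → 168
= RGB(140, 73, 168)


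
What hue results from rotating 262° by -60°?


New hue = (H + rotation) mod 360
New hue = (262 -60) mod 360
= 202 mod 360
= 202°


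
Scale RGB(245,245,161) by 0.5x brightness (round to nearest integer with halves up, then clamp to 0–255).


Multiply each channel by 0.5, round half up, clamp to [0, 255]
R: 245×0.5 = 122.5 → round → 123
G: 245×0.5 = 122.5 → round → 123
B: 161×0.5 = 80.5 → round → 81
= RGB(123, 123, 81)


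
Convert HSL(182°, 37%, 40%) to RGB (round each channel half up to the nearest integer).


H=182°, S=0.37, L=0.40
C = (1-|2L-1|)×S = (1-|-0.20|)×0.37 = 0.296
H' = H/60 = 182/60 ≈ 3.0333; X = C×(1-|H' mod 2 - 1|) ≈ 0.2861
m = L - C/2 = 0.40 - 0.148 = 0.252
Sector ⌊H'⌋ = 3 → (R',G',B') = (0.0, ≈0.2861, 0.296)
RGB = ((R'+m)×255, (G'+m)×255, (B'+m)×255) = (64.26, 137.224, 139.74)
Round half up → RGB(64, 137, 140)


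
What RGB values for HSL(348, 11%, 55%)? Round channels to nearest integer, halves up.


H=348°, S=0.11, L=0.55
C = (1-|2L-1|)×S = (1-|0.10|)×0.11 = 0.099
H' = H/60 = 348/60 ≈ 5.8000; X = C×(1-|H' mod 2 - 1|) = 0.0198
m = L - C/2 = 0.55 - 0.0495 = 0.5005
Sector ⌊H'⌋ = 5 → (R',G',B') = (0.099, 0.0, 0.0198)
RGB = ((R'+m)×255, (G'+m)×255, (B'+m)×255) = (152.8725, 127.6275, 132.6765)
Round half up → RGB(153, 128, 133)


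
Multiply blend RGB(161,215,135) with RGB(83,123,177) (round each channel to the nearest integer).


Multiply: C = A×B/255, rounded to nearest integer
R: 161×83/255 = 13363/255 ≈ 52.404 → 52
G: 215×123/255 = 26445/255 ≈ 103.706 → 104
B: 135×177/255 = 23895/255 ≈ 93.706 → 94
= RGB(52, 104, 94)


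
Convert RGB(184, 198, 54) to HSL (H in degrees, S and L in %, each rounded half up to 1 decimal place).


Normalize: R'=184/255≈0.7216, G'=198/255≈0.7765, B'=54/255≈0.2118
Max=198/255, Min=54/255, Δ=Max-Min=144/255
L = (Max+Min)/2 = (198+54)/510 = 252/510 = 0.49411… → L = 49.4%
L ≤ 0.5 → S = Δ/(Max+Min) = 144/(198+54) = 144/252 = 0.57142… → S = 57.1%
(the 1/255 factors cancel in S and H, so raw channel differences can be used)
Max is G' → H = 60 × ((B-R)/Δ + 2) = 60 × ((54-184)/144 + 2)
  -130/144 + 2 = -0.9027… + 2 = 1.0972…
  H = 60 × 1.0972… = 65.833…° → H = 65.8°
= HSL(65.8°, 57.1%, 49.4%)


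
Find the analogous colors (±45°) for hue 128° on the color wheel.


Base hue: 128°
Left analog: (128 - 45) mod 360 = 83°
Right analog: (128 + 45) mod 360 = 173°
Analogous hues = 83° and 173°


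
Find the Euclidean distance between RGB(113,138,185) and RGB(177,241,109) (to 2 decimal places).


d = √[(R₁-R₂)² + (G₁-G₂)² + (B₁-B₂)²]
d = √[(113-177)² + (138-241)² + (185-109)²]
d = √[4096 + 10609 + 5776]
d = √20481
d ≈ 143.11


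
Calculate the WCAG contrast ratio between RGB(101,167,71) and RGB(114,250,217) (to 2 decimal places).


Linearize each sRGB channel c=v/255: c/12.92 if c ≤ 0.04045 else ((c+0.055)/1.055)^2.4
L = 0.2126×R_lin + 0.7152×G_lin + 0.0722×B_lin
Color 1 (101,167,71):
  R=101: 101/255≈0.3961 > 0.04045 → ((0.3961+0.055)/1.055)^2.4 ≈ 0.13014
  G=167: 167/255≈0.6549 > 0.04045 → ((0.6549+0.055)/1.055)^2.4 ≈ 0.38643
  B=71: 71/255≈0.2784 > 0.04045 → ((0.2784+0.055)/1.055)^2.4 ≈ 0.06301
  L1 = 0.2126×0.13014 + 0.7152×0.38643 + 0.0722×0.06301 ≈ 0.30859
Color 2 (114,250,217):
  R=114: 114/255≈0.4471 > 0.04045 → ((0.4471+0.055)/1.055)^2.4 ≈ 0.16827
  G=250: 250/255≈0.9804 > 0.04045 → ((0.9804+0.055)/1.055)^2.4 ≈ 0.95597
  B=217: 217/255≈0.8510 > 0.04045 → ((0.8510+0.055)/1.055)^2.4 ≈ 0.69387
  L2 = 0.2126×0.16827 + 0.7152×0.95597 + 0.0722×0.69387 ≈ 0.76958
Lighter = 0.76958, Darker = 0.30859
Ratio = (L_lighter + 0.05) / (L_darker + 0.05)
Ratio = (0.76958 + 0.05) / (0.30859 + 0.05) = 0.81958 / 0.35859 ≈ 2.2856
Ratio ≈ 2.29:1


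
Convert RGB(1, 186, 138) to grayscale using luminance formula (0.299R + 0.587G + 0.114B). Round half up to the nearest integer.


Gray = 0.299×R + 0.587×G + 0.114×B
Gray = 0.299×1 + 0.587×186 + 0.114×138
Gray = 0.299 + 109.182 + 15.732
Gray = 125.213 → round half up → 125
Gray = 125


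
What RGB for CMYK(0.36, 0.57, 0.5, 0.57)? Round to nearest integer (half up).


R = 255 × (1-C) × (1-K) = 255 × 0.64 × 0.43 = 70.176 → 70
G = 255 × (1-M) × (1-K) = 255 × 0.43 × 0.43 = 47.1495 → 47
B = 255 × (1-Y) × (1-K) = 255 × 0.50 × 0.43 = 54.825 → 55
= RGB(70, 47, 55)


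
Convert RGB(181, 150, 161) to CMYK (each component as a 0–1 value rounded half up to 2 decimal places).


R'=181/255≈0.7098, G'=150/255≈0.5882, B'=161/255≈0.6314
K = 1 - max(R',G',B') = 1 - 181/255 = 74/255 = 0.29019… → 0.29
(1-R'-K)/(1-K) simplifies to (max-R)/max with max = 181:
C = (181-181)/181 = 0/181 = 0 → 0.00
M = (181-150)/181 = 31/181 = 0.17127… → 0.17
Y = (181-161)/181 = 20/181 = 0.11049… → 0.11
= CMYK(0.00, 0.17, 0.11, 0.29)


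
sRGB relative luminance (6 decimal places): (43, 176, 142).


Linearize each channel (sRGB transfer function): c = v/255; c_lin = c/12.92 if c ≤ 0.04045, else ((c+0.055)/1.055)^2.4
  R: 43/255 ≈ 0.168627 > 0.04045 → ((0.168627+0.055)/1.055)^2.4 ≈ 0.024158
  G: 176/255 ≈ 0.690196 > 0.04045 → ((0.690196+0.055)/1.055)^2.4 ≈ 0.434154
  B: 142/255 ≈ 0.556863 > 0.04045 → ((0.556863+0.055)/1.055)^2.4 ≈ 0.270498
R_lin = 0.024158, G_lin = 0.434154, B_lin = 0.270498
L = 0.2126×R + 0.7152×G + 0.0722×B
L = 0.2126×0.024158 + 0.7152×0.434154 + 0.0722×0.270498
L ≈ 0.335173


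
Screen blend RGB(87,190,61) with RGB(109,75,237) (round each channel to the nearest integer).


Screen: C = 255 - (255-A)×(255-B)/255, rounded to nearest integer
R: 255 - (255-87)×(255-109)/255 = 255 - 24528/255 ≈ 255 - 96.188 = 158.812 → 159
G: 255 - (255-190)×(255-75)/255 = 255 - 11700/255 ≈ 255 - 45.882 = 209.118 → 209
B: 255 - (255-61)×(255-237)/255 = 255 - 3492/255 ≈ 255 - 13.694 = 241.306 → 241
= RGB(159, 209, 241)


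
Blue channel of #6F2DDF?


Color: #6F2DDF
R = 6F = 111
G = 2D = 45
B = DF = 223
Blue = 223


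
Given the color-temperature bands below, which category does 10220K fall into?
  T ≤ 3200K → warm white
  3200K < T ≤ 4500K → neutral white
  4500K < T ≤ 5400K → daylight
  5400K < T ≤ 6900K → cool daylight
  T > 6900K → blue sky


Temperature: 10220K
10220K > 6900K → blue sky
Classification: blue sky


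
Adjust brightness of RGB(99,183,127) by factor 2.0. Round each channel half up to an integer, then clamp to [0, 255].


Multiply each channel by 2.0, round half up, clamp to [0, 255]
R: 99×2.0 = 198
G: 183×2.0 = 366 → clamp → 255
B: 127×2.0 = 254
= RGB(198, 255, 254)


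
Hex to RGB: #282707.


28 → 40 (R)
27 → 39 (G)
07 → 7 (B)
= RGB(40, 39, 7)


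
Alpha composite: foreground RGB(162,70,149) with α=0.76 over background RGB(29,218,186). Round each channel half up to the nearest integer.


C = α×F + (1-α)×B, with 1-α = 0.24
R: 0.76×162 + 0.24×29 = 123.12 + 6.96 = 130.08 → 130
G: 0.76×70 + 0.24×218 = 53.20 + 52.32 = 105.52 → 106
B: 0.76×149 + 0.24×186 = 113.24 + 44.64 = 157.88 → 158
= RGB(130, 106, 158)


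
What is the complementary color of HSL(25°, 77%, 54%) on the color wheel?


Complement = opposite side of color wheel = hue + 180°
H' = (25 + 180) mod 360 = 205°
S and L unchanged.
= HSL(205°, 77%, 54%)


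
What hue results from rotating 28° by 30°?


New hue = (H + rotation) mod 360
New hue = (28 + 30) mod 360
= 58 mod 360
= 58°


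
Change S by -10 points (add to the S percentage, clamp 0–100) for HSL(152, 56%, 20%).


Original S = 56%
Adjustment = -10 percentage points
New S = 56 + (-10) = 46
Clamp to [0, 100] → 46
= HSL(152°, 46%, 20%)


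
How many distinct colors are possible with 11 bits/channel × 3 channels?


Total bits = 11 bits/channel × 3 channels = 33 bits
Distinct colors = 2^33
= 8,589,934,592 colors


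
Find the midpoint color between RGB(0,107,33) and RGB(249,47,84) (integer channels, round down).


Midpoint: each channel = ⌊(C₁+C₂)/2⌋
R: ⌊(0+249)/2⌋ = 124
G: ⌊(107+47)/2⌋ = 77
B: ⌊(33+84)/2⌋ = 58
= RGB(124, 77, 58)


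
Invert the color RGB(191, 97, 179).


Invert: (255-R, 255-G, 255-B)
R: 255-191 = 64
G: 255-97 = 158
B: 255-179 = 76
= RGB(64, 158, 76)


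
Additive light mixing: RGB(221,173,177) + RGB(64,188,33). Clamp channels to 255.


Additive: each channel = min(255, C₁+C₂)
R: 221+64 = 285 → 255
G: 173+188 = 361 → 255
B: 177+33 = 210 → 210
= RGB(255, 255, 210)


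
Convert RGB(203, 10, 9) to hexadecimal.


R = 203 → CB (hex)
G = 10 → 0A (hex)
B = 9 → 09 (hex)
Hex = #CB0A09


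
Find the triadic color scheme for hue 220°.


Triadic: equally spaced at 120° intervals
H1 = 220°
H2 = (220 + 120) mod 360 = 340°
H3 = (220 + 240) mod 360 = 100°
Triadic = 220°, 340°, 100°


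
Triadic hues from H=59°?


Triadic: equally spaced at 120° intervals
H1 = 59°
H2 = (59 + 120) mod 360 = 179°
H3 = (59 + 240) mod 360 = 299°
Triadic = 59°, 179°, 299°


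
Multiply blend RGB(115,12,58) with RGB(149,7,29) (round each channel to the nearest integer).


Multiply: C = A×B/255, rounded to nearest integer
R: 115×149/255 = 17135/255 ≈ 67.196 → 67
G: 12×7/255 = 84/255 ≈ 0.329 → 0
B: 58×29/255 = 1682/255 ≈ 6.596 → 7
= RGB(67, 0, 7)


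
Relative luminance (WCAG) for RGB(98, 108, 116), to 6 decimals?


Linearize each channel (sRGB transfer function): c = v/255; c_lin = c/12.92 if c ≤ 0.04045, else ((c+0.055)/1.055)^2.4
  R: 98/255 ≈ 0.384314 > 0.04045 → ((0.384314+0.055)/1.055)^2.4 ≈ 0.122139
  G: 108/255 ≈ 0.423529 > 0.04045 → ((0.423529+0.055)/1.055)^2.4 ≈ 0.149960
  B: 116/255 ≈ 0.454902 > 0.04045 → ((0.454902+0.055)/1.055)^2.4 ≈ 0.174647
R_lin = 0.122139, G_lin = 0.149960, B_lin = 0.174647
L = 0.2126×R + 0.7152×G + 0.0722×B
L = 0.2126×0.122139 + 0.7152×0.149960 + 0.0722×0.174647
L ≈ 0.145827


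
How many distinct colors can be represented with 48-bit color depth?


Colors = 2^bits = 2^48
= 281,474,976,710,656 colors


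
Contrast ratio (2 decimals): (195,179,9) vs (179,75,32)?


Linearize each sRGB channel c=v/255: c/12.92 if c ≤ 0.04045 else ((c+0.055)/1.055)^2.4
L = 0.2126×R_lin + 0.7152×G_lin + 0.0722×B_lin
Color 1 (195,179,9):
  R=195: 195/255≈0.7647 > 0.04045 → ((0.7647+0.055)/1.055)^2.4 ≈ 0.54572
  G=179: 179/255≈0.7020 > 0.04045 → ((0.7020+0.055)/1.055)^2.4 ≈ 0.45079
  B=9: 9/255≈0.0353 ≤ 0.04045 → 0.0353/12.92 ≈ 0.00273
  L1 = 0.2126×0.54572 + 0.7152×0.45079 + 0.0722×0.00273 ≈ 0.43862
Color 2 (179,75,32):
  R=179: 179/255≈0.7020 > 0.04045 → ((0.7020+0.055)/1.055)^2.4 ≈ 0.45079
  G=75: 75/255≈0.2941 > 0.04045 → ((0.2941+0.055)/1.055)^2.4 ≈ 0.07036
  B=32: 32/255≈0.1255 > 0.04045 → ((0.1255+0.055)/1.055)^2.4 ≈ 0.01444
  L2 = 0.2126×0.45079 + 0.7152×0.07036 + 0.0722×0.01444 ≈ 0.14720
Lighter = 0.43862, Darker = 0.14720
Ratio = (L_lighter + 0.05) / (L_darker + 0.05)
Ratio = (0.43862 + 0.05) / (0.14720 + 0.05) = 0.48862 / 0.19720 ≈ 2.4778
Ratio ≈ 2.48:1


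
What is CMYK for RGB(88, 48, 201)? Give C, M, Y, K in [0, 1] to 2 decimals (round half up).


R'=88/255≈0.3451, G'=48/255≈0.1882, B'=201/255≈0.7882
K = 1 - max(R',G',B') = 1 - 201/255 = 54/255 = 0.21176… → 0.21
(1-R'-K)/(1-K) simplifies to (max-R)/max with max = 201:
C = (201-88)/201 = 113/201 = 0.56218… → 0.56
M = (201-48)/201 = 153/201 = 0.76119… → 0.76
Y = (201-201)/201 = 0/201 = 0 → 0.00
= CMYK(0.56, 0.76, 0.00, 0.21)


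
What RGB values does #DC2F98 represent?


DC → 220 (R)
2F → 47 (G)
98 → 152 (B)
= RGB(220, 47, 152)


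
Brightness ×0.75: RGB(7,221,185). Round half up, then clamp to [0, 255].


Multiply each channel by 0.75, round half up, clamp to [0, 255]
R: 7×0.75 = 5.25 → round → 5
G: 221×0.75 = 165.75 → round → 166
B: 185×0.75 = 138.75 → round → 139
= RGB(5, 166, 139)


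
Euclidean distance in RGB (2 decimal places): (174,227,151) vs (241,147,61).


d = √[(R₁-R₂)² + (G₁-G₂)² + (B₁-B₂)²]
d = √[(174-241)² + (227-147)² + (151-61)²]
d = √[4489 + 6400 + 8100]
d = √18989
d ≈ 137.80


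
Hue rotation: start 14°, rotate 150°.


New hue = (H + rotation) mod 360
New hue = (14 + 150) mod 360
= 164 mod 360
= 164°


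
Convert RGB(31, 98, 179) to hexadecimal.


R = 31 → 1F (hex)
G = 98 → 62 (hex)
B = 179 → B3 (hex)
Hex = #1F62B3


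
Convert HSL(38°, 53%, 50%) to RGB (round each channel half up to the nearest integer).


H=38°, S=0.53, L=0.50
C = (1-|2L-1|)×S = (1-|0.00|)×0.53 = 0.53
H' = H/60 = 38/60 ≈ 0.6333; X = C×(1-|H' mod 2 - 1|) ≈ 0.3357
m = L - C/2 = 0.50 - 0.265 = 0.235
Sector ⌊H'⌋ = 0 → (R',G',B') = (0.53, ≈0.3357, 0.0)
RGB = ((R'+m)×255, (G'+m)×255, (B'+m)×255) = (195.075, 145.52, 59.925)
Round half up → RGB(195, 146, 60)


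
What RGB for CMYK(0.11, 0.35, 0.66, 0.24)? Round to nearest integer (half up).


R = 255 × (1-C) × (1-K) = 255 × 0.89 × 0.76 = 172.482 → 172
G = 255 × (1-M) × (1-K) = 255 × 0.65 × 0.76 = 125.97 → 126
B = 255 × (1-Y) × (1-K) = 255 × 0.34 × 0.76 = 65.892 → 66
= RGB(172, 126, 66)


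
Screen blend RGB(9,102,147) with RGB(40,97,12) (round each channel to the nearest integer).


Screen: C = 255 - (255-A)×(255-B)/255, rounded to nearest integer
R: 255 - (255-9)×(255-40)/255 = 255 - 52890/255 ≈ 255 - 207.412 = 47.588 → 48
G: 255 - (255-102)×(255-97)/255 = 255 - 24174/255 ≈ 255 - 94.800 = 160.200 → 160
B: 255 - (255-147)×(255-12)/255 = 255 - 26244/255 ≈ 255 - 102.918 = 152.082 → 152
= RGB(48, 160, 152)


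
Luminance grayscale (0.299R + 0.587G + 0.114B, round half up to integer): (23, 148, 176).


Gray = 0.299×R + 0.587×G + 0.114×B
Gray = 0.299×23 + 0.587×148 + 0.114×176
Gray = 6.877 + 86.876 + 20.064
Gray = 113.817 → round half up → 114
Gray = 114


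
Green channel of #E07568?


Color: #E07568
R = E0 = 224
G = 75 = 117
B = 68 = 104
Green = 117


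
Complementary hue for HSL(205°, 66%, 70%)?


Complement = opposite side of color wheel = hue + 180°
H' = (205 + 180) mod 360 = 25°
S and L unchanged.
= HSL(25°, 66%, 70%)


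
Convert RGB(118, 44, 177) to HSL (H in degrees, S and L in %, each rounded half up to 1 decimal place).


Normalize: R'=118/255≈0.4627, G'=44/255≈0.1725, B'=177/255≈0.6941
Max=177/255, Min=44/255, Δ=Max-Min=133/255
L = (Max+Min)/2 = (177+44)/510 = 221/510 = 0.43333… → L = 43.3%
L ≤ 0.5 → S = Δ/(Max+Min) = 133/(177+44) = 133/221 = 0.60180… → S = 60.2%
(the 1/255 factors cancel in S and H, so raw channel differences can be used)
Max is B' → H = 60 × ((R-G)/Δ + 4) = 60 × ((118-44)/133 + 4)
  74/133 + 4 = 0.5563… + 4 = 4.5563…
  H = 60 × 4.5563… = 273.383…° → H = 273.4°
= HSL(273.4°, 60.2%, 43.3%)


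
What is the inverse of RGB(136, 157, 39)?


Invert: (255-R, 255-G, 255-B)
R: 255-136 = 119
G: 255-157 = 98
B: 255-39 = 216
= RGB(119, 98, 216)


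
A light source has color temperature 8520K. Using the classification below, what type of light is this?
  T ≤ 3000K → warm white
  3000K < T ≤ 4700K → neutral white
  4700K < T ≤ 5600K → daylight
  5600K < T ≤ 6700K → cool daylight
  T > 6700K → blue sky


Temperature: 8520K
8520K > 6700K → blue sky
Classification: blue sky


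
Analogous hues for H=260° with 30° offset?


Base hue: 260°
Left analog: (260 - 30) mod 360 = 230°
Right analog: (260 + 30) mod 360 = 290°
Analogous hues = 230° and 290°


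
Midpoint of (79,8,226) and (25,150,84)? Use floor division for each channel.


Midpoint: each channel = ⌊(C₁+C₂)/2⌋
R: ⌊(79+25)/2⌋ = 52
G: ⌊(8+150)/2⌋ = 79
B: ⌊(226+84)/2⌋ = 155
= RGB(52, 79, 155)


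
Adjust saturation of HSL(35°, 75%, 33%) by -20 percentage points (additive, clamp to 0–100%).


Original S = 75%
Adjustment = -20 percentage points
New S = 75 + (-20) = 55
Clamp to [0, 100] → 55
= HSL(35°, 55%, 33%)


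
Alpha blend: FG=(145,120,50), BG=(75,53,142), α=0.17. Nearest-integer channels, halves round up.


C = α×F + (1-α)×B, with 1-α = 0.83
R: 0.17×145 + 0.83×75 = 24.65 + 62.25 = 86.90 → 87
G: 0.17×120 + 0.83×53 = 20.40 + 43.99 = 64.39 → 64
B: 0.17×50 + 0.83×142 = 8.50 + 117.86 = 126.36 → 126
= RGB(87, 64, 126)


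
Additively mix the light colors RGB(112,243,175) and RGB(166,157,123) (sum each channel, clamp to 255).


Additive: each channel = min(255, C₁+C₂)
R: 112+166 = 278 → 255
G: 243+157 = 400 → 255
B: 175+123 = 298 → 255
= RGB(255, 255, 255)


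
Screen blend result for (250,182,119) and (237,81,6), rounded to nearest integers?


Screen: C = 255 - (255-A)×(255-B)/255, rounded to nearest integer
R: 255 - (255-250)×(255-237)/255 = 255 - 90/255 ≈ 255 - 0.353 = 254.647 → 255
G: 255 - (255-182)×(255-81)/255 = 255 - 12702/255 ≈ 255 - 49.812 = 205.188 → 205
B: 255 - (255-119)×(255-6)/255 = 255 - 33864/255 ≈ 255 - 132.800 = 122.200 → 122
= RGB(255, 205, 122)


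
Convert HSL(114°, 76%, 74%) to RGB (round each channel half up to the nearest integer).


H=114°, S=0.76, L=0.74
C = (1-|2L-1|)×S = (1-|0.48|)×0.76 = 0.3952
H' = H/60 = 114/60 ≈ 1.9000; X = C×(1-|H' mod 2 - 1|) = 0.03952
m = L - C/2 = 0.74 - 0.1976 = 0.5424
Sector ⌊H'⌋ = 1 → (R',G',B') = (0.03952, 0.3952, 0.0)
RGB = ((R'+m)×255, (G'+m)×255, (B'+m)×255) = (148.3896, 239.088, 138.312)
Round half up → RGB(148, 239, 138)


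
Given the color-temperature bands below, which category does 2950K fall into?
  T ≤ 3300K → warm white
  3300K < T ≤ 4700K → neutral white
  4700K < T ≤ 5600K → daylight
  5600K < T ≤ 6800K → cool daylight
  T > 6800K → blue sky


Temperature: 2950K
2950K ≤ 3300K → warm white
Classification: warm white


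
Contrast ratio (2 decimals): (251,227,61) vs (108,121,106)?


Linearize each sRGB channel c=v/255: c/12.92 if c ≤ 0.04045 else ((c+0.055)/1.055)^2.4
L = 0.2126×R_lin + 0.7152×G_lin + 0.0722×B_lin
Color 1 (251,227,61):
  R=251: 251/255≈0.9843 > 0.04045 → ((0.9843+0.055)/1.055)^2.4 ≈ 0.96469
  G=227: 227/255≈0.8902 > 0.04045 → ((0.8902+0.055)/1.055)^2.4 ≈ 0.76815
  B=61: 61/255≈0.2392 > 0.04045 → ((0.2392+0.055)/1.055)^2.4 ≈ 0.04667
  L1 = 0.2126×0.96469 + 0.7152×0.76815 + 0.0722×0.04667 ≈ 0.75784
Color 2 (108,121,106):
  R=108: 108/255≈0.4235 > 0.04045 → ((0.4235+0.055)/1.055)^2.4 ≈ 0.14996
  G=121: 121/255≈0.4745 > 0.04045 → ((0.4745+0.055)/1.055)^2.4 ≈ 0.19120
  B=106: 106/255≈0.4157 > 0.04045 → ((0.4157+0.055)/1.055)^2.4 ≈ 0.14413
  L2 = 0.2126×0.14996 + 0.7152×0.19120 + 0.0722×0.14413 ≈ 0.17903
Lighter = 0.75784, Darker = 0.17903
Ratio = (L_lighter + 0.05) / (L_darker + 0.05)
Ratio = (0.75784 + 0.05) / (0.17903 + 0.05) = 0.80784 / 0.22903 ≈ 3.5272
Ratio ≈ 3.53:1


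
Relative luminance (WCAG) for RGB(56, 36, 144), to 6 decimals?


Linearize each channel (sRGB transfer function): c = v/255; c_lin = c/12.92 if c ≤ 0.04045, else ((c+0.055)/1.055)^2.4
  R: 56/255 ≈ 0.219608 > 0.04045 → ((0.219608+0.055)/1.055)^2.4 ≈ 0.039546
  G: 36/255 ≈ 0.141176 > 0.04045 → ((0.141176+0.055)/1.055)^2.4 ≈ 0.017642
  B: 144/255 ≈ 0.564706 > 0.04045 → ((0.564706+0.055)/1.055)^2.4 ≈ 0.278894
R_lin = 0.039546, G_lin = 0.017642, B_lin = 0.278894
L = 0.2126×R + 0.7152×G + 0.0722×B
L = 0.2126×0.039546 + 0.7152×0.017642 + 0.0722×0.278894
L ≈ 0.041161


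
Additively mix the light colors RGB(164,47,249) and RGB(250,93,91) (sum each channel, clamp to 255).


Additive: each channel = min(255, C₁+C₂)
R: 164+250 = 414 → 255
G: 47+93 = 140 → 140
B: 249+91 = 340 → 255
= RGB(255, 140, 255)


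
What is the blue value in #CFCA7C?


Color: #CFCA7C
R = CF = 207
G = CA = 202
B = 7C = 124
Blue = 124


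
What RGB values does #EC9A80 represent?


EC → 236 (R)
9A → 154 (G)
80 → 128 (B)
= RGB(236, 154, 128)


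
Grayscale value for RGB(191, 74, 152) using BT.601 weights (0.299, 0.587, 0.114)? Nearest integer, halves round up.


Gray = 0.299×R + 0.587×G + 0.114×B
Gray = 0.299×191 + 0.587×74 + 0.114×152
Gray = 57.109 + 43.438 + 17.328
Gray = 117.875 → round half up → 118
Gray = 118
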